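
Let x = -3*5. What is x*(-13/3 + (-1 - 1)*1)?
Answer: 95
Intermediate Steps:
x = -15
x*(-13/3 + (-1 - 1)*1) = -15*(-13/3 + (-1 - 1)*1) = -15*(-13*⅓ - 2*1) = -15*(-13/3 - 2) = -15*(-19/3) = 95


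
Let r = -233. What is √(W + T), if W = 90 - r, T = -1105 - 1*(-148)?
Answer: I*√634 ≈ 25.179*I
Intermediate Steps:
T = -957 (T = -1105 + 148 = -957)
W = 323 (W = 90 - 1*(-233) = 90 + 233 = 323)
√(W + T) = √(323 - 957) = √(-634) = I*√634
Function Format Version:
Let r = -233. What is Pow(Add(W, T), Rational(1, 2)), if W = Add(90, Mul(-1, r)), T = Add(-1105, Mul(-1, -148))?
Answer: Mul(I, Pow(634, Rational(1, 2))) ≈ Mul(25.179, I)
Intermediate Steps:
T = -957 (T = Add(-1105, 148) = -957)
W = 323 (W = Add(90, Mul(-1, -233)) = Add(90, 233) = 323)
Pow(Add(W, T), Rational(1, 2)) = Pow(Add(323, -957), Rational(1, 2)) = Pow(-634, Rational(1, 2)) = Mul(I, Pow(634, Rational(1, 2)))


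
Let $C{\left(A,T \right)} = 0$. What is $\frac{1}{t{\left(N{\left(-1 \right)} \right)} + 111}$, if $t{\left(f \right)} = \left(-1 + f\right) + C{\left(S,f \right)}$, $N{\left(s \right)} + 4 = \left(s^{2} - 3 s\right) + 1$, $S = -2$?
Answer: $\frac{1}{111} \approx 0.009009$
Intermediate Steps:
$N{\left(s \right)} = -3 + s^{2} - 3 s$ ($N{\left(s \right)} = -4 + \left(\left(s^{2} - 3 s\right) + 1\right) = -4 + \left(1 + s^{2} - 3 s\right) = -3 + s^{2} - 3 s$)
$t{\left(f \right)} = -1 + f$ ($t{\left(f \right)} = \left(-1 + f\right) + 0 = -1 + f$)
$\frac{1}{t{\left(N{\left(-1 \right)} \right)} + 111} = \frac{1}{\left(-1 - -1\right) + 111} = \frac{1}{\left(-1 + \left(-3 + 1 + 3\right)\right) + 111} = \frac{1}{\left(-1 + 1\right) + 111} = \frac{1}{0 + 111} = \frac{1}{111}$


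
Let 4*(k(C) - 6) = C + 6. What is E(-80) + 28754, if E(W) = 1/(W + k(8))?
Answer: 4054312/141 ≈ 28754.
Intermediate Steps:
k(C) = 15/2 + C/4 (k(C) = 6 + (C + 6)/4 = 6 + (6 + C)/4 = 6 + (3/2 + C/4) = 15/2 + C/4)
E(W) = 1/(19/2 + W) (E(W) = 1/(W + (15/2 + (¼)*8)) = 1/(W + (15/2 + 2)) = 1/(W + 19/2) = 1/(19/2 + W))
E(-80) + 28754 = 2/(19 + 2*(-80)) + 28754 = 2/(19 - 160) + 28754 = 2/(-141) + 28754 = 2*(-1/141) + 28754 = -2/141 + 28754 = 4054312/141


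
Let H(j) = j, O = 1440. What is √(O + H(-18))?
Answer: 3*√158 ≈ 37.709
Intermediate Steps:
√(O + H(-18)) = √(1440 - 18) = √1422 = 3*√158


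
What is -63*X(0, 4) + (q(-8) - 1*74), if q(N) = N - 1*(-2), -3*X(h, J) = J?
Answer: 4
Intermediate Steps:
X(h, J) = -J/3
q(N) = 2 + N (q(N) = N + 2 = 2 + N)
-63*X(0, 4) + (q(-8) - 1*74) = -(-21)*4 + ((2 - 8) - 1*74) = -63*(-4/3) + (-6 - 74) = 84 - 80 = 4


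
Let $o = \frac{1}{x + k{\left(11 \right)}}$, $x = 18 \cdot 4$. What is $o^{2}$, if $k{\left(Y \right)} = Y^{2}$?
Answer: $\frac{1}{37249} \approx 2.6846 \cdot 10^{-5}$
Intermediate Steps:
$x = 72$
$o = \frac{1}{193}$ ($o = \frac{1}{72 + 11^{2}} = \frac{1}{72 + 121} = \frac{1}{193} \approx 0.0051813$)
$o^{2} = \left(\frac{1}{193}\right)^{2} = \frac{1}{37249}$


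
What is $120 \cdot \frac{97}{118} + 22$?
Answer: $\frac{7118}{59} \approx 120.64$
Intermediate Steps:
$120 \cdot \frac{97}{118} + 22 = \frac{5820}{59} + 22 = \frac{7118}{59}$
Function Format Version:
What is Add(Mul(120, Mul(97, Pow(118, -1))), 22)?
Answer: Rational(7118, 59) ≈ 120.64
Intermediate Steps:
Add(Mul(120, Mul(97, Pow(118, -1))), 22) = Add(Mul(120, Mul(97, Rational(1, 118))), 22) = Add(Mul(120, Rational(97, 118)), 22) = Add(Rational(5820, 59), 22) = Rational(7118, 59)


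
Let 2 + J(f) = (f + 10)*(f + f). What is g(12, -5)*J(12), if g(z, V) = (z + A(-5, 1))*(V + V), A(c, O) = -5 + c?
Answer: -10520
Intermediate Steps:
J(f) = -2 + 2*f*(10 + f) (J(f) = -2 + (f + 10)*(f + f) = -2 + (10 + f)*(2*f) = -2 + 2*f*(10 + f))
g(z, V) = 2*V*(-10 + z) (g(z, V) = (z + (-5 - 5))*(V + V) = (z - 10)*(2*V) = (-10 + z)*(2*V) = 2*V*(-10 + z))
g(12, -5)*J(12) = (2*(-5)*(-10 + 12))*(-2 + 2*12² + 20*12) = (2*(-5)*2)*(-2 + 2*144 + 240) = -20*(-2 + 288 + 240) = -20*526 = -10520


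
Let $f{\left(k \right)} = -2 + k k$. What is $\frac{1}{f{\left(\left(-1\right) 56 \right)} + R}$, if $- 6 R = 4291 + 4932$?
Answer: $\frac{6}{9581} \approx 0.00062624$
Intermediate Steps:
$f{\left(k \right)} = -2 + k^{2}$
$R = - \frac{9223}{6}$ ($R = - \frac{4291 + 4932}{6} = \left(- \frac{1}{6}\right) 9223 = - \frac{9223}{6} \approx -1537.2$)
$\frac{1}{f{\left(\left(-1\right) 56 \right)} + R} = \frac{1}{\left(-2 + \left(\left(-1\right) 56\right)^{2}\right) - \frac{9223}{6}} = \frac{1}{\left(-2 + \left(-56\right)^{2}\right) - \frac{9223}{6}} = \frac{1}{\left(-2 + 3136\right) - \frac{9223}{6}} = \frac{1}{3134 - \frac{9223}{6}} = \frac{1}{\frac{9581}{6}} = \frac{6}{9581}$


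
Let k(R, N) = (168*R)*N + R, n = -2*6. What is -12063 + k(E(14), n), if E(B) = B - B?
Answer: -12063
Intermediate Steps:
n = -12
E(B) = 0
k(R, N) = R + 168*N*R (k(R, N) = 168*N*R + R = R + 168*N*R)
-12063 + k(E(14), n) = -12063 + 0*(1 + 168*(-12)) = -12063 + 0*(1 - 2016) = -12063 + 0*(-2015) = -12063 + 0 = -12063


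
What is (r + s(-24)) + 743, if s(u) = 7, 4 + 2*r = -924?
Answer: 286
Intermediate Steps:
r = -464 (r = -2 + (1/2)*(-924) = -2 - 462 = -464)
(r + s(-24)) + 743 = (-464 + 7) + 743 = -457 + 743 = 286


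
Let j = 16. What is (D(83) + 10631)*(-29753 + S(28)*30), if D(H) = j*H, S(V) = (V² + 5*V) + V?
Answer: -14267087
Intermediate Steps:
S(V) = V² + 6*V
D(H) = 16*H
(D(83) + 10631)*(-29753 + S(28)*30) = (16*83 + 10631)*(-29753 + (28*(6 + 28))*30) = (1328 + 10631)*(-29753 + (28*34)*30) = 11959*(-29753 + 952*30) = 11959*(-29753 + 28560) = 11959*(-1193) = -14267087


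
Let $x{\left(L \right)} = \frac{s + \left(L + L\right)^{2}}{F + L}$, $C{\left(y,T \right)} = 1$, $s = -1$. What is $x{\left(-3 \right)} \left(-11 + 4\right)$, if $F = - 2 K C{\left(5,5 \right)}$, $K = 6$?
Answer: $\frac{49}{3} \approx 16.333$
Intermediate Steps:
$F = -12$ ($F = \left(-2\right) 6 \cdot 1 = \left(-12\right) 1 = -12$)
$x{\left(L \right)} = \frac{-1 + 4 L^{2}}{-12 + L}$ ($x{\left(L \right)} = \frac{-1 + \left(L + L\right)^{2}}{-12 + L} = \frac{-1 + \left(2 L\right)^{2}}{-12 + L} = \frac{-1 + 4 L^{2}}{-12 + L}$)
$x{\left(-3 \right)} \left(-11 + 4\right) = \frac{-1 + 4 \left(-3\right)^{2}}{-12 - 3} \left(-11 + 4\right) = \frac{-1 + 4 \cdot 9}{-15} \left(-7\right) = - \frac{-1 + 36}{15} \left(-7\right) = \left(- \frac{1}{15}\right) 35 \left(-7\right) = \left(- \frac{7}{3}\right) \left(-7\right) = \frac{49}{3}$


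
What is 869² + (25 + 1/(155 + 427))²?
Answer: 256002886165/338724 ≈ 7.5579e+5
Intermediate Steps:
869² + (25 + 1/(155 + 427))² = 755161 + (25 + 1/582)² = 755161 + (14551/582)² = 755161 + 211731601/338724 = 256002886165/338724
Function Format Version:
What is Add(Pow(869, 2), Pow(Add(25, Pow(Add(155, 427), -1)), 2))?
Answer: Rational(256002886165, 338724) ≈ 7.5579e+5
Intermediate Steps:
Add(Pow(869, 2), Pow(Add(25, Pow(Add(155, 427), -1)), 2)) = Add(755161, Pow(Add(25, Pow(582, -1)), 2)) = Add(755161, Pow(Add(25, Rational(1, 582)), 2)) = Add(755161, Pow(Rational(14551, 582), 2)) = Add(755161, Rational(211731601, 338724)) = Rational(256002886165, 338724)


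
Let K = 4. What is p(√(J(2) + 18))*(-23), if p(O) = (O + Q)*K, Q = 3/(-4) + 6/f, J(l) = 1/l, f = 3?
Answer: -115 - 46*√74 ≈ -510.71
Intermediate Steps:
Q = 5/4 (Q = 3/(-4) + 6/3 = 3*(-¼) + 6*(⅓) = -¾ + 2 = 5/4 ≈ 1.2500)
p(O) = 5 + 4*O (p(O) = (O + 5/4)*4 = (5/4 + O)*4 = 5 + 4*O)
p(√(J(2) + 18))*(-23) = (5 + 4*√(1/2 + 18))*(-23) = (5 + 4*√(½ + 18))*(-23) = (5 + 4*√(37/2))*(-23) = (5 + 4*(√74/2))*(-23) = (5 + 2*√74)*(-23) = -115 - 46*√74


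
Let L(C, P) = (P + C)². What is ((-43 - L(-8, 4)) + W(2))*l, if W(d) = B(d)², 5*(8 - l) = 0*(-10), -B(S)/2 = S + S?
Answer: 40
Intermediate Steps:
L(C, P) = (C + P)²
B(S) = -4*S (B(S) = -2*(S + S) = -4*S)
l = 8 (l = 8 - 0*(-10) = 8 - ⅕*0 = 8 + 0 = 8)
W(d) = 16*d² (W(d) = (-4*d)² = 16*d²)
((-43 - L(-8, 4)) + W(2))*l = ((-43 - (-8 + 4)²) + 16*2²)*8 = ((-43 - 1*(-4)²) + 16*4)*8 = ((-43 - 1*16) + 64)*8 = ((-43 - 16) + 64)*8 = (-59 + 64)*8 = 5*8 = 40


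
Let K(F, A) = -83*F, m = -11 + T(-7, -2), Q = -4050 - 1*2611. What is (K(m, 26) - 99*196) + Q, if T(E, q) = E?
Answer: -24571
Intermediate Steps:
Q = -6661 (Q = -4050 - 2611 = -6661)
m = -18 (m = -11 - 7 = -18)
(K(m, 26) - 99*196) + Q = (-83*(-18) - 99*196) - 6661 = (1494 - 19404) - 6661 = -17910 - 6661 = -24571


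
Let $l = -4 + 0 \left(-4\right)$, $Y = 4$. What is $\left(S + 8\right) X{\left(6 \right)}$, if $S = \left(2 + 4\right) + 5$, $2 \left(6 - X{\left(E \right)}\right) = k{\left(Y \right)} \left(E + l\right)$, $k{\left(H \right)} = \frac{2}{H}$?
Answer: $\frac{209}{2} \approx 104.5$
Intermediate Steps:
$l = -4$ ($l = -4 + 0 = -4$)
$X{\left(E \right)} = 7 - \frac{E}{4}$ ($X{\left(E \right)} = 6 - \frac{\frac{2}{4} \left(E - 4\right)}{2} = 6 - \frac{2 \cdot \frac{1}{4} \left(-4 + E\right)}{2} = 6 - \frac{\frac{1}{2} \left(-4 + E\right)}{2} = 6 - \frac{-2 + \frac{E}{2}}{2} = 6 - \left(-1 + \frac{E}{4}\right) = 7 - \frac{E}{4}$)
$S = 11$ ($S = 6 + 5 = 11$)
$\left(S + 8\right) X{\left(6 \right)} = \left(11 + 8\right) \left(7 - \frac{3}{2}\right) = 19 \left(7 - \frac{3}{2}\right) = 19 \cdot \frac{11}{2} = \frac{209}{2}$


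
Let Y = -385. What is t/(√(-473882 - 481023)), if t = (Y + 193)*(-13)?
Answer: -2496*I*√954905/954905 ≈ -2.5543*I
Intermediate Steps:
t = 2496 (t = (-385 + 193)*(-13) = -192*(-13) = 2496)
t/(√(-473882 - 481023)) = 2496/(√(-473882 - 481023)) = 2496/(√(-954905)) = 2496/((I*√954905)) = 2496*(-I*√954905/954905) = -2496*I*√954905/954905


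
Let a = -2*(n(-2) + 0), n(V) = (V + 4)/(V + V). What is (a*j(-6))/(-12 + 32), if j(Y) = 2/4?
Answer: 1/40 ≈ 0.025000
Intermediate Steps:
n(V) = (4 + V)/(2*V) (n(V) = (4 + V)/((2*V)) = (4 + V)*(1/(2*V)) = (4 + V)/(2*V))
a = 1 (a = -2*((1/2)*(4 - 2)/(-2) + 0) = -2*((1/2)*(-1/2)*2 + 0) = -2*(-1/2 + 0) = -2*(-1/2) = 1)
j(Y) = 1/2 (j(Y) = 2*(1/4) = 1/2)
(a*j(-6))/(-12 + 32) = (1*(1/2))/(-12 + 32) = (1/2)/20 = (1/2)*(1/20) = 1/40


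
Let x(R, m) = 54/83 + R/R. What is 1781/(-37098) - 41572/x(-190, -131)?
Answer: -128006002645/5082426 ≈ -25186.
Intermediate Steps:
x(R, m) = 137/83 (x(R, m) = 54*(1/83) + 1 = 54/83 + 1 = 137/83)
1781/(-37098) - 41572/x(-190, -131) = 1781/(-37098) - 41572/137/83 = 1781*(-1/37098) - 41572*83/137 = -1781/37098 - 3450476/137 = -128006002645/5082426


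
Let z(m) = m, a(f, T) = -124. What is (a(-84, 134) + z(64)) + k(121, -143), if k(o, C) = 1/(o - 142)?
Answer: -1261/21 ≈ -60.048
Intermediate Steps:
k(o, C) = 1/(-142 + o)
(a(-84, 134) + z(64)) + k(121, -143) = (-124 + 64) + 1/(-142 + 121) = -60 + 1/(-21) = -60 - 1/21 = -1261/21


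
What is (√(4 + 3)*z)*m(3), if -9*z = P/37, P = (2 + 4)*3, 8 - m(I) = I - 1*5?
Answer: -20*√7/37 ≈ -1.4301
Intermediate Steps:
m(I) = 13 - I (m(I) = 8 - (I - 1*5) = 8 - (I - 5) = 8 - (-5 + I) = 8 + (5 - I) = 13 - I)
P = 18 (P = 6*3 = 18)
z = -2/37 ≈ -0.054054
(√(4 + 3)*z)*m(3) = (√(4 + 3)*(-2/37))*(13 - 1*3) = (√7*(-2/37))*(13 - 3) = -2*√7/37*10 = -20*√7/37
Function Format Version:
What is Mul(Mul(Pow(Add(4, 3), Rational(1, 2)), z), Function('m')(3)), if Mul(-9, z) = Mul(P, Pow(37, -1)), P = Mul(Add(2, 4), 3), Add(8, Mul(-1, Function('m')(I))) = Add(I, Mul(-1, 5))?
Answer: Mul(Rational(-20, 37), Pow(7, Rational(1, 2))) ≈ -1.4301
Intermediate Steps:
Function('m')(I) = Add(13, Mul(-1, I)) (Function('m')(I) = Add(8, Mul(-1, Add(I, Mul(-1, 5)))) = Add(8, Mul(-1, Add(I, -5))) = Add(8, Mul(-1, Add(-5, I))) = Add(8, Add(5, Mul(-1, I))) = Add(13, Mul(-1, I)))
P = 18 (P = Mul(6, 3) = 18)
z = Rational(-2, 37) (z = Mul(Rational(-1, 9), Mul(18, Pow(37, -1))) = Mul(Rational(-1, 9), Mul(18, Rational(1, 37))) = Mul(Rational(-1, 9), Rational(18, 37)) = Rational(-2, 37) ≈ -0.054054)
Mul(Mul(Pow(Add(4, 3), Rational(1, 2)), z), Function('m')(3)) = Mul(Mul(Pow(Add(4, 3), Rational(1, 2)), Rational(-2, 37)), Add(13, Mul(-1, 3))) = Mul(Mul(Pow(7, Rational(1, 2)), Rational(-2, 37)), Add(13, -3)) = Mul(Mul(Rational(-2, 37), Pow(7, Rational(1, 2))), 10) = Mul(Rational(-20, 37), Pow(7, Rational(1, 2)))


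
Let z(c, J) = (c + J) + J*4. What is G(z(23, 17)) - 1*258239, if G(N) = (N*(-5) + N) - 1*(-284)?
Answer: -258387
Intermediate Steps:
z(c, J) = c + 5*J (z(c, J) = (J + c) + 4*J = c + 5*J)
G(N) = 284 - 4*N (G(N) = (-5*N + N) + 284 = -4*N + 284 = 284 - 4*N)
G(z(23, 17)) - 1*258239 = (284 - 4*(23 + 5*17)) - 1*258239 = (284 - 4*(23 + 85)) - 258239 = (284 - 4*108) - 258239 = (284 - 432) - 258239 = -148 - 258239 = -258387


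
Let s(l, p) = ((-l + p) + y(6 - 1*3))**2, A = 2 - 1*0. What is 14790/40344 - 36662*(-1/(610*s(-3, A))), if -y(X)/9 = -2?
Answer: 22651003/47168860 ≈ 0.48021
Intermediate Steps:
y(X) = 18 (y(X) = -9*(-2) = 18)
A = 2 (A = 2 + 0 = 2)
s(l, p) = (18 + p - l)**2 (s(l, p) = ((-l + p) + 18)**2 = ((p - l) + 18)**2 = (18 + p - l)**2)
14790/40344 - 36662*(-1/(610*s(-3, A))) = 14790/40344 - 36662*(-1/(610*(18 + 2 - 1*(-3))**2)) = 14790*(1/40344) - 36662*(-1/(610*(18 + 2 + 3)**2)) = 2465/6724 - 36662/((-610*23**2)) = 2465/6724 - 36662/((-610*529)) = 2465/6724 - 36662/(-322690) = 2465/6724 - 36662*(-1/322690) = 2465/6724 + 797/7015 = 22651003/47168860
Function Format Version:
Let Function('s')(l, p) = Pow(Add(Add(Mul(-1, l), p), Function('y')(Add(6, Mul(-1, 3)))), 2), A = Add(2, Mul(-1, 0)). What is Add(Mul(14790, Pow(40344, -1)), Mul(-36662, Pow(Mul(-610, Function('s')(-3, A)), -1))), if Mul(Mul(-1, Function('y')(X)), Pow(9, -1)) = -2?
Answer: Rational(22651003, 47168860) ≈ 0.48021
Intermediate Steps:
Function('y')(X) = 18 (Function('y')(X) = Mul(-9, -2) = 18)
A = 2 (A = Add(2, 0) = 2)
Function('s')(l, p) = Pow(Add(18, p, Mul(-1, l)), 2) (Function('s')(l, p) = Pow(Add(Add(Mul(-1, l), p), 18), 2) = Pow(Add(Add(p, Mul(-1, l)), 18), 2) = Pow(Add(18, p, Mul(-1, l)), 2))
Add(Mul(14790, Pow(40344, -1)), Mul(-36662, Pow(Mul(-610, Function('s')(-3, A)), -1))) = Add(Mul(14790, Pow(40344, -1)), Mul(-36662, Pow(Mul(-610, Pow(Add(18, 2, Mul(-1, -3)), 2)), -1))) = Add(Mul(14790, Rational(1, 40344)), Mul(-36662, Pow(Mul(-610, Pow(Add(18, 2, 3), 2)), -1))) = Add(Rational(2465, 6724), Mul(-36662, Pow(Mul(-610, Pow(23, 2)), -1))) = Add(Rational(2465, 6724), Mul(-36662, Pow(Mul(-610, 529), -1))) = Add(Rational(2465, 6724), Mul(-36662, Pow(-322690, -1))) = Add(Rational(2465, 6724), Mul(-36662, Rational(-1, 322690))) = Add(Rational(2465, 6724), Rational(797, 7015)) = Rational(22651003, 47168860)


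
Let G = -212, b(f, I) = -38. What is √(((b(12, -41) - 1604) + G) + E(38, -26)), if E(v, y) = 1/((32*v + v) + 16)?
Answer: 23*I*√5652770/1270 ≈ 43.058*I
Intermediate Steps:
E(v, y) = 1/(16 + 33*v) (E(v, y) = 1/(33*v + 16) = 1/(16 + 33*v))
√(((b(12, -41) - 1604) + G) + E(38, -26)) = √(((-38 - 1604) - 212) + 1/(16 + 33*38)) = √((-1642 - 212) + 1/(16 + 1254)) = √(-1854 + 1/1270) = √(-2354579/1270) = 23*I*√5652770/1270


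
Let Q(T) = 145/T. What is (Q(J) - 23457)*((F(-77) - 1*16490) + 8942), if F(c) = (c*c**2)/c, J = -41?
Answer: 1557286958/41 ≈ 3.7983e+7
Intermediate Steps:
F(c) = c**2 (F(c) = c**3/c = c**2)
(Q(J) - 23457)*((F(-77) - 1*16490) + 8942) = (145/(-41) - 23457)*(((-77)**2 - 1*16490) + 8942) = (145*(-1/41) - 23457)*((5929 - 16490) + 8942) = (-145/41 - 23457)*(-10561 + 8942) = -961882/41*(-1619) = 1557286958/41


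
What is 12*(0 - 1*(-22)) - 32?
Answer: 232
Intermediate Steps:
12*(0 - 1*(-22)) - 32 = 12*(0 + 22) - 32 = 12*22 - 32 = 264 - 32 = 232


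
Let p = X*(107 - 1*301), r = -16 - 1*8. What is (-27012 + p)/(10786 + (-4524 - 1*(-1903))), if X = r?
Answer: -972/355 ≈ -2.7380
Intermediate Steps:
r = -24 (r = -16 - 8 = -24)
X = -24
p = 4656 (p = -24*(107 - 1*301) = -24*(107 - 301) = -24*(-194) = 4656)
(-27012 + p)/(10786 + (-4524 - 1*(-1903))) = (-27012 + 4656)/(10786 + (-4524 - 1*(-1903))) = -22356/(10786 + (-4524 + 1903)) = -22356/(10786 - 2621) = -22356/8165 = -22356*1/8165 = -972/355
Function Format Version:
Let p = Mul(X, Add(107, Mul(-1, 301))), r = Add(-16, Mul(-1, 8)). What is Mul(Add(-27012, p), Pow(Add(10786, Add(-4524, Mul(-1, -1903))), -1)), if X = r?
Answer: Rational(-972, 355) ≈ -2.7380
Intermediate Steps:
r = -24 (r = Add(-16, -8) = -24)
X = -24
p = 4656 (p = Mul(-24, Add(107, Mul(-1, 301))) = Mul(-24, Add(107, -301)) = Mul(-24, -194) = 4656)
Mul(Add(-27012, p), Pow(Add(10786, Add(-4524, Mul(-1, -1903))), -1)) = Mul(Add(-27012, 4656), Pow(Add(10786, Add(-4524, Mul(-1, -1903))), -1)) = Mul(-22356, Pow(Add(10786, Add(-4524, 1903)), -1)) = Mul(-22356, Pow(Add(10786, -2621), -1)) = Mul(-22356, Pow(8165, -1)) = Mul(-22356, Rational(1, 8165)) = Rational(-972, 355)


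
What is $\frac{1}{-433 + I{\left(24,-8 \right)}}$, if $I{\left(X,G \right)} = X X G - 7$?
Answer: $- \frac{1}{5048} \approx -0.0001981$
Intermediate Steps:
$I{\left(X,G \right)} = -7 + G X^{2}$ ($I{\left(X,G \right)} = X^{2} G - 7 = G X^{2} - 7 = -7 + G X^{2}$)
$\frac{1}{-433 + I{\left(24,-8 \right)}} = \frac{1}{-433 - \left(7 + 8 \cdot 24^{2}\right)} = \frac{1}{-433 - 4615} = \frac{1}{-5048} = - \frac{1}{5048}$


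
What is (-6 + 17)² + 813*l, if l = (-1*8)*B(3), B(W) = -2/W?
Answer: 4457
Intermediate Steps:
l = 16/3 (l = (-1*8)*(-2/3) = -(-16)/3 = -8*(-⅔) = 16/3 ≈ 5.3333)
(-6 + 17)² + 813*l = (-6 + 17)² + 813*(16/3) = 11² + 4336 = 121 + 4336 = 4457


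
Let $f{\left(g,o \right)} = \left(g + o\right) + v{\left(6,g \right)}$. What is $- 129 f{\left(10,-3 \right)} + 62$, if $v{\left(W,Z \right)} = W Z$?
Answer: $-8581$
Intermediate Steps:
$f{\left(g,o \right)} = o + 7 g$ ($f{\left(g,o \right)} = \left(g + o\right) + 6 g = o + 7 g$)
$- 129 f{\left(10,-3 \right)} + 62 = - 129 \left(-3 + 7 \cdot 10\right) + 62 = - 129 \left(-3 + 70\right) + 62 = \left(-129\right) 67 + 62 = -8643 + 62 = -8581$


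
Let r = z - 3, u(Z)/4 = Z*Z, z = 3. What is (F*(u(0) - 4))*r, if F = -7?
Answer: 0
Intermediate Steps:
u(Z) = 4*Z² (u(Z) = 4*(Z*Z) = 4*Z²)
r = 0 (r = 3 - 3 = 0)
(F*(u(0) - 4))*r = -7*(4*0² - 4)*0 = -7*(4*0 - 4)*0 = -7*(0 - 4)*0 = -7*(-4)*0 = 28*0 = 0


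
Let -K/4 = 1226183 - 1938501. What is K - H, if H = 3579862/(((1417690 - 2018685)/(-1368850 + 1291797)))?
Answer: 1436559118954/600995 ≈ 2.3903e+6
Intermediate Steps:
K = 2849272 (K = -4*(1226183 - 1938501) = -4*(-712318) = 2849272)
H = 275839106686/600995 (H = 3579862/((-600995/(-77053))) = 3579862/((-600995*(-1/77053))) = 3579862/(600995/77053) = 3579862*(77053/600995) = 275839106686/600995 ≈ 4.5897e+5)
K - H = 2849272 - 1*275839106686/600995 = 2849272 - 275839106686/600995 = 1436559118954/600995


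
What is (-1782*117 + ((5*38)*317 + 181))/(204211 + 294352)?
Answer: -11391/38351 ≈ -0.29702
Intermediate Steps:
(-1782*117 + ((5*38)*317 + 181))/(204211 + 294352) = (-208494 + (190*317 + 181))/498563 = (-208494 + (60230 + 181))*(1/498563) = (-208494 + 60411)*(1/498563) = -148083*1/498563 = -11391/38351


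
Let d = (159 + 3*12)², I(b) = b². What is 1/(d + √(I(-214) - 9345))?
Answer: 38025/1445864174 - √36451/1445864174 ≈ 2.6167e-5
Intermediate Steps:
d = 38025 (d = (159 + 36)² = 195² = 38025)
1/(d + √(I(-214) - 9345)) = 1/(38025 + √((-214)² - 9345)) = 1/(38025 + √(45796 - 9345)) = 1/(38025 + √36451)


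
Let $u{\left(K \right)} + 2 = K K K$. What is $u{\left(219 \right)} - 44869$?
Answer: $10458588$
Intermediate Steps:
$u{\left(K \right)} = -2 + K^{3}$ ($u{\left(K \right)} = -2 + K K K = -2 + K^{2} K = -2 + K^{3}$)
$u{\left(219 \right)} - 44869 = \left(-2 + 219^{3}\right) - 44869 = \left(-2 + 10503459\right) - 44869 = 10503457 - 44869 = 10458588$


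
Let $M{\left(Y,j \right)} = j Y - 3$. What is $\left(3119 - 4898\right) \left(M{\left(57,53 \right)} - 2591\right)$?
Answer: $-759633$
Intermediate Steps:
$M{\left(Y,j \right)} = -3 + Y j$ ($M{\left(Y,j \right)} = Y j - 3 = -3 + Y j$)
$\left(3119 - 4898\right) \left(M{\left(57,53 \right)} - 2591\right) = \left(3119 - 4898\right) \left(\left(-3 + 57 \cdot 53\right) - 2591\right) = - 1779 \left(\left(-3 + 3021\right) - 2591\right) = - 1779 \left(3018 - 2591\right) = \left(-1779\right) 427 = -759633$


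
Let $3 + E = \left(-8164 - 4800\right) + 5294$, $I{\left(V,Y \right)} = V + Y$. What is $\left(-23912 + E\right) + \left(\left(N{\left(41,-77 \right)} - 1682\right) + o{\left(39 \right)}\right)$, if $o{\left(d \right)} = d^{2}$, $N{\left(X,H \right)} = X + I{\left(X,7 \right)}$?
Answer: $-31657$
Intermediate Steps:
$E = -7673$ ($E = -3 + \left(\left(-8164 - 4800\right) + 5294\right) = -3 + \left(-12964 + 5294\right) = -3 - 7670 = -7673$)
$N{\left(X,H \right)} = 7 + 2 X$ ($N{\left(X,H \right)} = X + \left(X + 7\right) = X + \left(7 + X\right) = 7 + 2 X$)
$\left(-23912 + E\right) + \left(\left(N{\left(41,-77 \right)} - 1682\right) + o{\left(39 \right)}\right) = \left(-23912 - 7673\right) + \left(\left(\left(7 + 2 \cdot 41\right) - 1682\right) + 39^{2}\right) = -31585 + \left(\left(\left(7 + 82\right) - 1682\right) + 1521\right) = -31585 + \left(\left(89 - 1682\right) + 1521\right) = -31585 + \left(-1593 + 1521\right) = -31585 - 72 = -31657$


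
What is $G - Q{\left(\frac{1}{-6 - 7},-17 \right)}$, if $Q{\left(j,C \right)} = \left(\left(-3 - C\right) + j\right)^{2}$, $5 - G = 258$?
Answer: $- \frac{75518}{169} \approx -446.85$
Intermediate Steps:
$G = -253$ ($G = 5 - 258 = -253$)
$Q{\left(j,C \right)} = \left(-3 + j - C\right)^{2}$
$G - Q{\left(\frac{1}{-6 - 7},-17 \right)} = -253 - \left(3 - 17 - \frac{1}{-6 - 7}\right)^{2} = -253 - \left(3 - 17 - \frac{1}{-13}\right)^{2} = -253 - \left(3 - 17 - - \frac{1}{13}\right)^{2} = -253 - \left(3 - 17 + \frac{1}{13}\right)^{2} = -253 - \left(- \frac{181}{13}\right)^{2} = -253 - \frac{32761}{169} = - \frac{75518}{169}$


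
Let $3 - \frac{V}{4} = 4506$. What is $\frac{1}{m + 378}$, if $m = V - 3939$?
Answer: $- \frac{1}{21573} \approx -4.6354 \cdot 10^{-5}$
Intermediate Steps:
$V = -18012$ ($V = 12 - 18024 = -18012$)
$m = -21951$ ($m = -18012 - 3939 = -21951$)
$\frac{1}{m + 378} = \frac{1}{-21951 + 378} = \frac{1}{-21573} = - \frac{1}{21573}$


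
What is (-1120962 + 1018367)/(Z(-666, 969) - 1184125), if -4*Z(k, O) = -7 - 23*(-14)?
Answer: 82076/947363 ≈ 0.086636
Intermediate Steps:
Z(k, O) = -315/4 (Z(k, O) = -(-7 - 23*(-14))/4 = -(-7 + 322)/4 = -1/4*315 = -315/4)
(-1120962 + 1018367)/(Z(-666, 969) - 1184125) = (-1120962 + 1018367)/(-315/4 - 1184125) = -102595/(-4736815/4) = -102595*(-4/4736815) = 82076/947363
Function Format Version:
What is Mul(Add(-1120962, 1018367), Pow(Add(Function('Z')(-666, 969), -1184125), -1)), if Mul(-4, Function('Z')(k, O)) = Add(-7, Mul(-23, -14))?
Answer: Rational(82076, 947363) ≈ 0.086636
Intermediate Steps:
Function('Z')(k, O) = Rational(-315, 4) (Function('Z')(k, O) = Mul(Rational(-1, 4), Add(-7, Mul(-23, -14))) = Mul(Rational(-1, 4), Add(-7, 322)) = Mul(Rational(-1, 4), 315) = Rational(-315, 4))
Mul(Add(-1120962, 1018367), Pow(Add(Function('Z')(-666, 969), -1184125), -1)) = Mul(Add(-1120962, 1018367), Pow(Add(Rational(-315, 4), -1184125), -1)) = Mul(-102595, Pow(Rational(-4736815, 4), -1)) = Mul(-102595, Rational(-4, 4736815)) = Rational(82076, 947363)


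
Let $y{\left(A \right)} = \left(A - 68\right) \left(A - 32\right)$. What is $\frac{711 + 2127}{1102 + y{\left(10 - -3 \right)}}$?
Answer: $\frac{2838}{2147} \approx 1.3218$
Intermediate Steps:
$y{\left(A \right)} = \left(-68 + A\right) \left(-32 + A\right)$
$\frac{711 + 2127}{1102 + y{\left(10 - -3 \right)}} = \frac{711 + 2127}{1102 + \left(2176 + \left(10 - -3\right)^{2} - 100 \left(10 - -3\right)\right)} = \frac{2838}{1102 + \left(2176 + \left(10 + 3\right)^{2} - 100 \left(10 + 3\right)\right)} = \frac{2838}{1102 + \left(2176 + 13^{2} - 1300\right)} = \frac{2838}{1102 + \left(2176 + 169 - 1300\right)} = \frac{2838}{1102 + 1045} = \frac{2838}{2147}$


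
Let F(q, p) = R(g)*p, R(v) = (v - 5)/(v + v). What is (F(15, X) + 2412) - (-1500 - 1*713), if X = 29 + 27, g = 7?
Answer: 4633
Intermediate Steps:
R(v) = (-5 + v)/(2*v) (R(v) = (-5 + v)/((2*v)) = (-5 + v)*(1/(2*v)) = (-5 + v)/(2*v))
X = 56
F(q, p) = p/7 (F(q, p) = ((½)*(-5 + 7)/7)*p = ((½)*(⅐)*2)*p = p/7)
(F(15, X) + 2412) - (-1500 - 1*713) = ((⅐)*56 + 2412) - (-1500 - 1*713) = (8 + 2412) - (-1500 - 713) = 2420 - 1*(-2213) = 2420 + 2213 = 4633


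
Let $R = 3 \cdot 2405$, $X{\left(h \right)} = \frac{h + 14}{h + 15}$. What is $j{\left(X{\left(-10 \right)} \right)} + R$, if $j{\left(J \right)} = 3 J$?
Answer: $\frac{36087}{5} \approx 7217.4$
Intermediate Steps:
$X{\left(h \right)} = \frac{14 + h}{15 + h}$
$R = 7215$
$j{\left(X{\left(-10 \right)} \right)} + R = 3 \frac{14 - 10}{15 - 10} + 7215 = 3 \cdot \frac{1}{5} \cdot 4 + 7215 = 3 \cdot \frac{4}{5} + 7215 = \frac{12}{5} + 7215 = \frac{36087}{5}$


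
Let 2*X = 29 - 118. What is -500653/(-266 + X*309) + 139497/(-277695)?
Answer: 5375434319/152639685 ≈ 35.216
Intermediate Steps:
X = -89/2 (X = (29 - 118)/2 = (½)*(-89) = -89/2 ≈ -44.500)
-500653/(-266 + X*309) + 139497/(-277695) = -500653/(-266 - 89/2*309) + 139497/(-277695) = -500653/(-266 - 27501/2) + 139497*(-1/277695) = -500653/(-28033/2) - 46499/92565 = -500653*(-2/28033) - 46499/92565 = 1001306/28033 - 46499/92565 = 5375434319/152639685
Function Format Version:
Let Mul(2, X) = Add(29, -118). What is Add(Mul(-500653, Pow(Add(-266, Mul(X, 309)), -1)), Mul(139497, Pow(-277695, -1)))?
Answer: Rational(5375434319, 152639685) ≈ 35.216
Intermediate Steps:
X = Rational(-89, 2) (X = Mul(Rational(1, 2), Add(29, -118)) = Mul(Rational(1, 2), -89) = Rational(-89, 2) ≈ -44.500)
Add(Mul(-500653, Pow(Add(-266, Mul(X, 309)), -1)), Mul(139497, Pow(-277695, -1))) = Add(Mul(-500653, Pow(Add(-266, Mul(Rational(-89, 2), 309)), -1)), Mul(139497, Pow(-277695, -1))) = Add(Mul(-500653, Pow(Add(-266, Rational(-27501, 2)), -1)), Mul(139497, Rational(-1, 277695))) = Add(Mul(-500653, Pow(Rational(-28033, 2), -1)), Rational(-46499, 92565)) = Add(Mul(-500653, Rational(-2, 28033)), Rational(-46499, 92565)) = Add(Rational(1001306, 28033), Rational(-46499, 92565)) = Rational(5375434319, 152639685)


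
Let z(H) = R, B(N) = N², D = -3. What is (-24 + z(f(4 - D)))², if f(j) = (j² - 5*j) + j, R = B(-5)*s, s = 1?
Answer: 1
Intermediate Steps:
R = 25 (R = (-5)²*1 = 25*1 = 25)
f(j) = j² - 4*j
z(H) = 25
(-24 + z(f(4 - D)))² = (-24 + 25)² = 1² = 1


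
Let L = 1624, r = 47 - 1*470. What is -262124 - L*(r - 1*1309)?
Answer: 2550644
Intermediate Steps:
r = -423 (r = 47 - 470 = -423)
-262124 - L*(r - 1*1309) = -262124 - 1624*(-423 - 1*1309) = -262124 - 1624*(-423 - 1309) = -262124 - 1624*(-1732) = -262124 - 1*(-2812768) = -262124 + 2812768 = 2550644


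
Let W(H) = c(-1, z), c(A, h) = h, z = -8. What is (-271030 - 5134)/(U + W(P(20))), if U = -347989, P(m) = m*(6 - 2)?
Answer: 276164/347997 ≈ 0.79358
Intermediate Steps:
P(m) = 4*m (P(m) = m*4 = 4*m)
W(H) = -8
(-271030 - 5134)/(U + W(P(20))) = (-271030 - 5134)/(-347989 - 8) = -276164/(-347997) = -276164*(-1/347997) = 276164/347997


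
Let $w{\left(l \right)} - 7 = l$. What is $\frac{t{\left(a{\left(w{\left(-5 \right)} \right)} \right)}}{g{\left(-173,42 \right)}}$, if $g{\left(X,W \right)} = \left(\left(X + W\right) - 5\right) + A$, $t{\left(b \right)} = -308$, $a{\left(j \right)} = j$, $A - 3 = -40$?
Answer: $\frac{308}{173} \approx 1.7803$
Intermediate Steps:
$A = -37$ ($A = 3 - 40 = -37$)
$w{\left(l \right)} = 7 + l$
$g{\left(X,W \right)} = -42 + W + X$ ($g{\left(X,W \right)} = \left(\left(X + W\right) - 5\right) - 37 = \left(\left(W + X\right) - 5\right) - 37 = \left(-5 + W + X\right) - 37 = -42 + W + X$)
$\frac{t{\left(a{\left(w{\left(-5 \right)} \right)} \right)}}{g{\left(-173,42 \right)}} = - \frac{308}{-42 + 42 - 173} = - \frac{308}{-173} = \left(-308\right) \left(- \frac{1}{173}\right) = \frac{308}{173}$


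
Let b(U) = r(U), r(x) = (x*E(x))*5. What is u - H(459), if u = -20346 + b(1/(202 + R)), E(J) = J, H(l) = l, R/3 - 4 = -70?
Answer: -332875/16 ≈ -20805.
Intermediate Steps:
R = -198 (R = 12 + 3*(-70) = 12 - 210 = -198)
r(x) = 5*x² (r(x) = (x*x)*5 = x²*5 = 5*x²)
b(U) = 5*U²
u = -325531/16 (u = -20346 + 5*(1/(202 - 198))² = -20346 + 5*(1/4)² = -20346 + 5*(¼)² = -20346 + 5*(1/16) = -20346 + 5/16 = -325531/16 ≈ -20346.)
u - H(459) = -325531/16 - 1*459 = -325531/16 - 459 = -332875/16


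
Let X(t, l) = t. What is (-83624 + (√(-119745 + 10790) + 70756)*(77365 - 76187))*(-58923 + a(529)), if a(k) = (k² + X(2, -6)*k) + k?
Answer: 18527311374720 + 262110890*I*√108955 ≈ 1.8527e+13 + 8.6518e+10*I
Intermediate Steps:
a(k) = k² + 3*k (a(k) = (k² + 2*k) + k = k² + 3*k)
(-83624 + (√(-119745 + 10790) + 70756)*(77365 - 76187))*(-58923 + a(529)) = (-83624 + (√(-119745 + 10790) + 70756)*(77365 - 76187))*(-58923 + 529*(3 + 529)) = (-83624 + (√(-108955) + 70756)*1178)*(-58923 + 529*532) = (-83624 + (I*√108955 + 70756)*1178)*(-58923 + 281428) = (-83624 + (70756 + I*√108955)*1178)*222505 = (-83624 + (83350568 + 1178*I*√108955))*222505 = (83266944 + 1178*I*√108955)*222505 = 18527311374720 + 262110890*I*√108955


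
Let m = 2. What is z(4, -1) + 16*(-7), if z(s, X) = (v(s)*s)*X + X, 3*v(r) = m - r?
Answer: -331/3 ≈ -110.33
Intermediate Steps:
v(r) = ⅔ - r/3 (v(r) = (2 - r)/3 = ⅔ - r/3)
z(s, X) = X + X*s*(⅔ - s/3) (z(s, X) = ((⅔ - s/3)*s)*X + X = (s*(⅔ - s/3))*X + X = X*s*(⅔ - s/3) + X = X + X*s*(⅔ - s/3))
z(4, -1) + 16*(-7) = -⅓*(-1)*(-3 + 4*(-2 + 4)) + 16*(-7) = -⅓*(-1)*(-3 + 4*2) - 112 = -⅓*(-1)*(-3 + 8) - 112 = -⅓*(-1)*5 - 112 = 5/3 - 112 = -331/3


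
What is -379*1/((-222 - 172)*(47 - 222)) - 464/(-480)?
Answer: 99409/103425 ≈ 0.96117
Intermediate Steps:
-379*1/((-222 - 172)*(47 - 222)) - 464/(-480) = -379/((-394*(-175))) - 464*(-1/480) = -379/68950 + 29/30 = 99409/103425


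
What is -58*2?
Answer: -116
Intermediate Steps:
-58*2 = -29*4 = -116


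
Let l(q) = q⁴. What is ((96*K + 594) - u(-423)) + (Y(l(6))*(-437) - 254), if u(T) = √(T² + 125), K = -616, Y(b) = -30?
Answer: -45686 - √179054 ≈ -46109.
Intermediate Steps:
u(T) = √(125 + T²)
((96*K + 594) - u(-423)) + (Y(l(6))*(-437) - 254) = ((96*(-616) + 594) - √(125 + (-423)²)) + (-30*(-437) - 254) = ((-59136 + 594) - √(125 + 178929)) + (13110 - 254) = (-58542 - √179054) + 12856 = -45686 - √179054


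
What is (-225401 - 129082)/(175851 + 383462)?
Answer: -354483/559313 ≈ -0.63378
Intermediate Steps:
(-225401 - 129082)/(175851 + 383462) = -354483/559313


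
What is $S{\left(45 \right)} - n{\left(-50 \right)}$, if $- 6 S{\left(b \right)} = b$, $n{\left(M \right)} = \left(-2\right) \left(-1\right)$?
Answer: $- \frac{19}{2} \approx -9.5$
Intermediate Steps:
$n{\left(M \right)} = 2$
$S{\left(b \right)} = - \frac{b}{6}$
$S{\left(45 \right)} - n{\left(-50 \right)} = \left(- \frac{1}{6}\right) 45 - 2 = - \frac{15}{2} - 2 = - \frac{19}{2}$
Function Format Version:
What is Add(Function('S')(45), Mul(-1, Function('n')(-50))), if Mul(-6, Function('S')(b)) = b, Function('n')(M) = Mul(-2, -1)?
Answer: Rational(-19, 2) ≈ -9.5000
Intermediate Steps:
Function('n')(M) = 2
Function('S')(b) = Mul(Rational(-1, 6), b)
Add(Function('S')(45), Mul(-1, Function('n')(-50))) = Add(Mul(Rational(-1, 6), 45), Mul(-1, 2)) = Add(Rational(-15, 2), -2) = Rational(-19, 2)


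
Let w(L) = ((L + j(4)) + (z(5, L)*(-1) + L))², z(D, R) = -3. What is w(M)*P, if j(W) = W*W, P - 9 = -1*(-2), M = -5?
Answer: 891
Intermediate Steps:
P = 11 (P = 9 - 1*(-2) = 9 + 2 = 11)
j(W) = W²
w(L) = (19 + 2*L)² (w(L) = ((L + 4²) + (-3*(-1) + L))² = ((L + 16) + (3 + L))² = ((16 + L) + (3 + L))² = (19 + 2*L)²)
w(M)*P = (19 + 2*(-5))²*11 = (19 - 10)²*11 = 9²*11 = 81*11 = 891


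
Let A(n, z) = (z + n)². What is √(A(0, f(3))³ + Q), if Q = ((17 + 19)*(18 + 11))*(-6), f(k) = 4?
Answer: 2*I*√542 ≈ 46.562*I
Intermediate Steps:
A(n, z) = (n + z)²
Q = -6264 (Q = (36*29)*(-6) = 1044*(-6) = -6264)
√(A(0, f(3))³ + Q) = √(((0 + 4)²)³ - 6264) = √((4²)³ - 6264) = √(16³ - 6264) = √(4096 - 6264) = √(-2168) = 2*I*√542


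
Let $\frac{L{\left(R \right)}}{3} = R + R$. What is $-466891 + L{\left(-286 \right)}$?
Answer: $-468607$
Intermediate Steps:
$L{\left(R \right)} = 6 R$ ($L{\left(R \right)} = 3 \left(R + R\right) = 3 \cdot 2 R = 6 R$)
$-466891 + L{\left(-286 \right)} = -466891 + 6 \left(-286\right) = -466891 - 1716 = -468607$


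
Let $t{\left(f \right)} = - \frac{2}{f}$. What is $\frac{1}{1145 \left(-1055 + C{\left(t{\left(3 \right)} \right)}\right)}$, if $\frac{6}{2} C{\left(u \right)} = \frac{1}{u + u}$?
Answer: $- \frac{4}{4833045} \approx -8.2764 \cdot 10^{-7}$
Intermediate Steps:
$C{\left(u \right)} = \frac{1}{6 u}$ ($C{\left(u \right)} = \frac{1}{3 \left(u + u\right)} = \frac{1}{3 \cdot 2 u} = \frac{\frac{1}{2} \frac{1}{u}}{3} = \frac{1}{6 u}$)
$\frac{1}{1145 \left(-1055 + C{\left(t{\left(3 \right)} \right)}\right)} = \frac{1}{1145 \left(-1055 + \frac{1}{6 \left(- \frac{2}{3}\right)}\right)} = \frac{1}{1145 \left(-1055 + \frac{1}{6} \left(- \frac{3}{2}\right)\right)} = \frac{1}{1145 \left(-1055 - \frac{1}{4}\right)} = \frac{1}{1145 \left(- \frac{4221}{4}\right)} = \frac{1}{- \frac{4833045}{4}} = - \frac{4}{4833045}$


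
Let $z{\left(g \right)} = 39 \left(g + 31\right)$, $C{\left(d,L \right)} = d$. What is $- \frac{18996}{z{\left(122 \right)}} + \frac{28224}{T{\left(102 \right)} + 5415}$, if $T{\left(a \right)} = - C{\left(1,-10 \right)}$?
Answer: $\frac{10928044}{5384223} \approx 2.0296$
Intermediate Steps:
$T{\left(a \right)} = -1$ ($T{\left(a \right)} = \left(-1\right) 1 = -1$)
$z{\left(g \right)} = 1209 + 39 g$ ($z{\left(g \right)} = 39 \left(31 + g\right) = 1209 + 39 g$)
$- \frac{18996}{z{\left(122 \right)}} + \frac{28224}{T{\left(102 \right)} + 5415} = - \frac{18996}{1209 + 39 \cdot 122} + \frac{28224}{-1 + 5415} = - \frac{18996}{1209 + 4758} + \frac{28224}{5414} = - \frac{18996}{5967} + 28224 \cdot \frac{1}{5414} = \left(-18996\right) \frac{1}{5967} + \frac{14112}{2707} = - \frac{6332}{1989} + \frac{14112}{2707} = \frac{10928044}{5384223}$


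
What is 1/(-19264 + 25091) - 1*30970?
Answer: -180462189/5827 ≈ -30970.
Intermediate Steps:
1/(-19264 + 25091) - 1*30970 = 1/5827 - 30970 = -180462189/5827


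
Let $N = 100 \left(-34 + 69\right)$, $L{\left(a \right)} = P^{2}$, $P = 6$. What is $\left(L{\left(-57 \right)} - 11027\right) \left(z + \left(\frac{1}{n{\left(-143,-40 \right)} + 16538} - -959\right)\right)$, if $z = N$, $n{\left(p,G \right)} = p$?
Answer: $- \frac{803500418246}{16395} \approx -4.9009 \cdot 10^{7}$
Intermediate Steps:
$L{\left(a \right)} = 36$ ($L{\left(a \right)} = 6^{2} = 36$)
$N = 3500$ ($N = 100 \cdot 35 = 3500$)
$z = 3500$
$\left(L{\left(-57 \right)} - 11027\right) \left(z + \left(\frac{1}{n{\left(-143,-40 \right)} + 16538} - -959\right)\right) = \left(36 - 11027\right) \left(3500 + \left(\frac{1}{-143 + 16538} - -959\right)\right) = - 10991 \left(3500 + \left(\frac{1}{16395} + 959\right)\right) = - 10991 \left(3500 + \frac{15722806}{16395}\right) = \left(-10991\right) \frac{73105306}{16395} = - \frac{803500418246}{16395}$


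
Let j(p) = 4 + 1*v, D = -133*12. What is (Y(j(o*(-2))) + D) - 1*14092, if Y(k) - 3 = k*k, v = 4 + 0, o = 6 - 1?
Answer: -15621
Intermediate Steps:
o = 5
v = 4
D = -1596
j(p) = 8 (j(p) = 4 + 1*4 = 4 + 4 = 8)
Y(k) = 3 + k² (Y(k) = 3 + k*k = 3 + k²)
(Y(j(o*(-2))) + D) - 1*14092 = ((3 + 8²) - 1596) - 1*14092 = ((3 + 64) - 1596) - 14092 = (67 - 1596) - 14092 = -1529 - 14092 = -15621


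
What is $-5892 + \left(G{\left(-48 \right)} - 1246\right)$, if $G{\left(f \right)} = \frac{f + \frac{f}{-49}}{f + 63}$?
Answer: $- \frac{1749578}{245} \approx -7141.1$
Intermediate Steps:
$G{\left(f \right)} = \frac{48 f}{49 \left(63 + f\right)}$ ($G{\left(f \right)} = \frac{f + f \left(- \frac{1}{49}\right)}{63 + f} = \frac{f - \frac{f}{49}}{63 + f} = \frac{\frac{48}{49} f}{63 + f} = \frac{48 f}{49 \left(63 + f\right)}$)
$-5892 + \left(G{\left(-48 \right)} - 1246\right) = -5892 - \left(1246 + \frac{2304}{49 \left(63 - 48\right)}\right) = -5892 + \left(\frac{48}{49} \left(-48\right) \frac{1}{15} + \left(-2151 + 905\right)\right) = -5892 - \left(1246 + \frac{2304}{49} \cdot \frac{1}{15}\right) = -5892 - \frac{306038}{245} = - \frac{1749578}{245}$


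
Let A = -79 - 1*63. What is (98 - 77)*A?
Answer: -2982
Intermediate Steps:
A = -142 (A = -79 - 63 = -142)
(98 - 77)*A = (98 - 77)*(-142) = 21*(-142) = -2982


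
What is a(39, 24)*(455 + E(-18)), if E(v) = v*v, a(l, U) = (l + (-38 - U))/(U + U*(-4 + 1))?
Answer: 17917/48 ≈ 373.27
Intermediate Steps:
a(l, U) = -(-38 + l - U)/(2*U) (a(l, U) = (-38 + l - U)/(U + U*(-3)) = (-38 + l - U)/(U - 3*U) = (-38 + l - U)/((-2*U)) = (-38 + l - U)*(-1/(2*U)) = -(-38 + l - U)/(2*U))
E(v) = v**2
a(39, 24)*(455 + E(-18)) = ((1/2)*(38 + 24 - 1*39)/24)*(455 + (-18)**2) = ((1/2)*(1/24)*(38 + 24 - 39))*(455 + 324) = ((1/2)*(1/24)*23)*779 = (23/48)*779 = 17917/48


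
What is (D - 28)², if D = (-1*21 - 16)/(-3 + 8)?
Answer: 31329/25 ≈ 1253.2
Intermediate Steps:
D = -37/5 (D = (-21 - 16)/5 = -37*⅕ = -37/5 ≈ -7.4000)
(D - 28)² = (-37/5 - 28)² = (-177/5)² = 31329/25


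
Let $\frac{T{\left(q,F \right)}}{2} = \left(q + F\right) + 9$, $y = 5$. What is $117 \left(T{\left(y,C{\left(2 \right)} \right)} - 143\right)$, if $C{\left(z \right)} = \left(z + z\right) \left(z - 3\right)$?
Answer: $-14391$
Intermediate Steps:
$C{\left(z \right)} = 2 z \left(-3 + z\right)$
$T{\left(q,F \right)} = 18 + 2 F + 2 q$ ($T{\left(q,F \right)} = 2 \left(\left(q + F\right) + 9\right) = 2 \left(\left(F + q\right) + 9\right) = 2 \left(9 + F + q\right) = 18 + 2 F + 2 q$)
$117 \left(T{\left(y,C{\left(2 \right)} \right)} - 143\right) = 117 \left(\left(18 + 2 \cdot 2 \cdot 2 \left(-3 + 2\right) + 2 \cdot 5\right) - 143\right) = 117 \left(\left(18 + 2 \cdot 2 \cdot 2 \left(-1\right) + 10\right) - 143\right) = 117 \left(\left(18 + 2 \left(-4\right) + 10\right) - 143\right) = 117 \left(\left(18 - 8 + 10\right) - 143\right) = 117 \left(20 - 143\right) = 117 \left(-123\right) = -14391$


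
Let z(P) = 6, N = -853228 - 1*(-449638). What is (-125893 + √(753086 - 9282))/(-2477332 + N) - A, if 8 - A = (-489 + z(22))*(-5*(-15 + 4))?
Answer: -76554614413/2880922 - √185951/1440461 ≈ -26573.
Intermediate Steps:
N = -403590 (N = -853228 + 449638 = -403590)
A = 26573 (A = 8 - (-489 + 6)*(-5*(-15 + 4)) = 8 - (-483)*(-5*(-11)) = 8 - (-483)*55 = 8 - 1*(-26565) = 8 + 26565 = 26573)
(-125893 + √(753086 - 9282))/(-2477332 + N) - A = (-125893 + √(753086 - 9282))/(-2477332 - 403590) - 1*26573 = (-125893 + √743804)/(-2880922) - 26573 = (-125893 + 2*√185951)*(-1/2880922) - 26573 = (125893/2880922 - √185951/1440461) - 26573 = -76554614413/2880922 - √185951/1440461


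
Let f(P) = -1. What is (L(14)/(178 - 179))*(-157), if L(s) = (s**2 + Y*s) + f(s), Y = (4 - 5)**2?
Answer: 32813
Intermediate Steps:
Y = 1 (Y = (-1)**2 = 1)
L(s) = -1 + s + s**2 (L(s) = (s**2 + 1*s) - 1 = (s**2 + s) - 1 = (s + s**2) - 1 = -1 + s + s**2)
(L(14)/(178 - 179))*(-157) = ((-1 + 14 + 14**2)/(178 - 179))*(-157) = ((-1 + 14 + 196)/(-1))*(-157) = -1*209*(-157) = -209*(-157) = 32813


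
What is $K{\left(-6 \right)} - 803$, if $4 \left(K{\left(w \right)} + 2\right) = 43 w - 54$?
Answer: $-883$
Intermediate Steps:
$K{\left(w \right)} = - \frac{31}{2} + \frac{43 w}{4}$ ($K{\left(w \right)} = -2 + \frac{43 w - 54}{4} = -2 + \frac{-54 + 43 w}{4} = -2 + \left(- \frac{27}{2} + \frac{43 w}{4}\right) = - \frac{31}{2} + \frac{43 w}{4}$)
$K{\left(-6 \right)} - 803 = \left(- \frac{31}{2} + \frac{43}{4} \left(-6\right)\right) - 803 = \left(- \frac{31}{2} - \frac{129}{2}\right) - 803 = -80 - 803 = -883$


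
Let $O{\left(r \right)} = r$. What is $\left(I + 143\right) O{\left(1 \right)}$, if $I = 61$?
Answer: $204$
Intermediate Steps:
$\left(I + 143\right) O{\left(1 \right)} = \left(61 + 143\right) 1 = 204 \cdot 1 = 204$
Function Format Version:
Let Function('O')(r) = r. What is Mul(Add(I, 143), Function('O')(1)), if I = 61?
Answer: 204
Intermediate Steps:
Mul(Add(I, 143), Function('O')(1)) = Mul(Add(61, 143), 1) = Mul(204, 1) = 204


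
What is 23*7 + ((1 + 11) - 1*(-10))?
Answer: 183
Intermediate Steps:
23*7 + ((1 + 11) - 1*(-10)) = 161 + (12 + 10) = 161 + 22 = 183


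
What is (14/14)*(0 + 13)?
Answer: 13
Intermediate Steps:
(14/14)*(0 + 13) = (14*(1/14))*13 = 1*13 = 13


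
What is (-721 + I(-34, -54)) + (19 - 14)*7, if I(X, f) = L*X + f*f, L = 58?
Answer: 258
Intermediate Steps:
I(X, f) = f² + 58*X (I(X, f) = 58*X + f*f = 58*X + f² = f² + 58*X)
(-721 + I(-34, -54)) + (19 - 14)*7 = (-721 + ((-54)² + 58*(-34))) + (19 - 14)*7 = (-721 + (2916 - 1972)) + 5*7 = (-721 + 944) + 35 = 223 + 35 = 258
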